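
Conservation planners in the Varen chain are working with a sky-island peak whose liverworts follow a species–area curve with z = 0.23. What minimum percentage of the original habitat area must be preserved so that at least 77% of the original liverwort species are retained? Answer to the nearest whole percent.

32%

Need (A_new/A_old)^0.23 = 0.77, so A_new/A_old = 0.77^(1/0.23) = 0.77^4.348
ln(A_new/A_old) = ln 0.77 / 0.23 = -0.2614 / 0.23 = -1.1364
A_new/A_old = e^-1.1364 ≈ 0.321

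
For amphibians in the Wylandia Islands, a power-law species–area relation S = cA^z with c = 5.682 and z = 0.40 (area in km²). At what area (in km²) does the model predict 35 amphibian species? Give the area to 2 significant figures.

94 km²

35 = 5.682 × A^0.4  ⇒  A^0.4 = 35/5.682 = 6.16
ln A = ln(6.16) / 0.4 = 1.8180 / 0.4 = 4.5451
A = e^4.5451 ≈ 94.17 km²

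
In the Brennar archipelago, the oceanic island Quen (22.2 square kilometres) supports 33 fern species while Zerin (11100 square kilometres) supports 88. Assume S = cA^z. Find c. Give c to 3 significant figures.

z = ln(S₂/S₁) / ln(A₂/A₁) = ln(88/33) / ln(11100/22.2) = 0.9808 / 6.2146 = 0.1578
c = S₁ / A₁^z = 33 / 22.2^0.1578 = 33 / 1.631 = 20.23

20.2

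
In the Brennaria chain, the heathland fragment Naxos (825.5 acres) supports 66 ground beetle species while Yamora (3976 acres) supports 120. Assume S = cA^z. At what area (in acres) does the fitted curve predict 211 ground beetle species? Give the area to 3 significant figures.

17500 acres

z = ln(120/66) / ln(3976/825.5) = 0.5978 / 1.5720 = 0.3803
c = 66 / 825.5^0.3803 = 66 / 12.86 = 5.133
A = (211/5.133)^(1/0.3803) ⇒ ln A = ln(41.11)/0.3803 = 9.7721
A = e^9.7721 ≈ 17537 acres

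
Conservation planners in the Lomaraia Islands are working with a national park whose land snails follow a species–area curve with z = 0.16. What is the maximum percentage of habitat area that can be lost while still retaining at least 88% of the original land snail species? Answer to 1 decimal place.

Need (A_new/A_old)^0.16 = 0.88, so A_new/A_old = 0.88^(1/0.16) = 0.88^6.25
ln(A_new/A_old) = ln 0.88 / 0.16 = -0.1278 / 0.16 = -0.7990
A_new/A_old = e^-0.7990 ≈ 0.4498
Fraction that can be lost = 1 − 0.4498 = 0.5502

55.0%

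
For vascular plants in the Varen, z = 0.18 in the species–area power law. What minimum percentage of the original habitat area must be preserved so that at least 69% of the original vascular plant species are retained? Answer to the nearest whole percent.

13%

Need (A_new/A_old)^0.18 = 0.69, so A_new/A_old = 0.69^(1/0.18) = 0.69^5.556
ln(A_new/A_old) = ln 0.69 / 0.18 = -0.3711 / 0.18 = -2.0615
A_new/A_old = e^-2.0615 ≈ 0.1273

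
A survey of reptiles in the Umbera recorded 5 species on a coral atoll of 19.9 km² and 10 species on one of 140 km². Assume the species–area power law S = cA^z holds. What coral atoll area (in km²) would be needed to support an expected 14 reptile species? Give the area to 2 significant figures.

z = ln(10/5) / ln(140/19.9) = 0.6931 / 1.9509 = 0.3553
c = 5 / 19.9^0.3553 = 5 / 2.894 = 1.728
A = (14/1.728)^(1/0.3553) ⇒ ln A = ln(8.103)/0.3553 = 5.8887
A = e^5.8887 ≈ 360.9 km²

360 km²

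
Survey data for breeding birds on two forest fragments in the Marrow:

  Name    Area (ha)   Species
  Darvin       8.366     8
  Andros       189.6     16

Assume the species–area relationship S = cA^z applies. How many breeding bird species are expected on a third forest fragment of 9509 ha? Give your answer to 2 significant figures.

z = ln(16/8) / ln(189.6/8.366) = 0.6931 / 3.1207 = 0.2221
c = 8 / 8.366^0.2221 = 8 / 1.603 = 4.991
S₃ = 4.991 × 9509^0.2221 = 4.991 × 7.649 ≈ 38.17

38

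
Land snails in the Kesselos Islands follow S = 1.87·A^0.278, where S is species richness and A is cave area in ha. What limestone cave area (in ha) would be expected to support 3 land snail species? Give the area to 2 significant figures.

3 = 1.87 × A^0.278  ⇒  A^0.278 = 3/1.87 = 1.604
ln A = ln(1.604) / 0.278 = 0.4727 / 0.278 = 1.7003
A = e^1.7003 ≈ 5.475 ha

5.5 ha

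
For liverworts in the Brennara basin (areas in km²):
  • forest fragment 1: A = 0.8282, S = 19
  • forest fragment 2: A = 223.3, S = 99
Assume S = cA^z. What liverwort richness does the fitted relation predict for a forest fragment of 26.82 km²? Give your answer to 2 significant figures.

z = ln(99/19) / ln(223.3/0.8282) = 1.6507 / 5.5970 = 0.2949
c = 19 / 0.8282^0.2949 = 19 / 0.9459 = 20.09
S₃ = 20.09 × 26.82^0.2949 = 20.09 × 2.638 ≈ 52.99

53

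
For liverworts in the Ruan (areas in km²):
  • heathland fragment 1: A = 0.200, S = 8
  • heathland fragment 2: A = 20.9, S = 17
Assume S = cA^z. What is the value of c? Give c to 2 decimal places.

10.39

z = ln(S₂/S₁) / ln(A₂/A₁) = ln(17/8) / ln(20.9/0.2) = 0.7538 / 4.6492 = 0.1621
c = S₁ / A₁^z = 8 / 0.2^0.1621 = 8 / 0.7703 = 10.39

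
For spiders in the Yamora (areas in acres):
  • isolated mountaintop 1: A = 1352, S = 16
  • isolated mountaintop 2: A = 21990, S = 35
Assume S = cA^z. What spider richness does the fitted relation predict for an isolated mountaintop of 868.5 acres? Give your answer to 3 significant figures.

z = ln(35/16) / ln(21990/1352) = 0.7828 / 2.7890 = 0.2807
c = 16 / 1352^0.2807 = 16 / 7.564 = 2.115
S₃ = 2.115 × 868.5^0.2807 = 2.115 × 6.68 ≈ 14.13

14.1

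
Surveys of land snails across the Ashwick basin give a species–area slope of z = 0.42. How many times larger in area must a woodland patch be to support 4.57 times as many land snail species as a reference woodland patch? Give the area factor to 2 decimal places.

(A₂/A₁)^0.42 = 4.57, so A₂/A₁ = 4.57^(1/0.42) = 4.57^2.381
ln(A₂/A₁) = ln 4.57 / 0.42 = 1.5195 / 0.42 = 3.6179
A₂/A₁ = e^3.6179 ≈ 37.26

37.26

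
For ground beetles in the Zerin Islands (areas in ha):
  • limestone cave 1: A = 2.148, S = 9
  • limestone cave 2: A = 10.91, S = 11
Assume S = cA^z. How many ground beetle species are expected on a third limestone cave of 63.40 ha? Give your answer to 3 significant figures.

z = ln(11/9) / ln(10.91/2.148) = 0.2007 / 1.6251 = 0.1235
c = 9 / 2.148^0.1235 = 9 / 1.099 = 8.189
S₃ = 8.189 × 63.4^0.1235 = 8.189 × 1.669 ≈ 13.67

13.7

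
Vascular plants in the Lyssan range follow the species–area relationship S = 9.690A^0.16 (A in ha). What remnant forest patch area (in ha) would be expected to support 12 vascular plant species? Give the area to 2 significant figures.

3.8 ha

12 = 9.69 × A^0.16  ⇒  A^0.16 = 12/9.69 = 1.238
ln A = ln(1.238) / 0.16 = 0.2138 / 0.16 = 1.3363
A = e^1.3363 ≈ 3.805 ha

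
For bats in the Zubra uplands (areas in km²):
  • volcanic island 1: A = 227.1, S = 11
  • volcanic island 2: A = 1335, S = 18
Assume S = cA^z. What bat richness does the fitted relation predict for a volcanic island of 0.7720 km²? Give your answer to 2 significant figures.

2.3

z = ln(18/11) / ln(1335/227.1) = 0.4925 / 1.7713 = 0.2780
c = 11 / 227.1^0.2780 = 11 / 4.52 = 2.434
S₃ = 2.434 × 0.772^0.2780 = 2.434 × 0.9306 ≈ 2.265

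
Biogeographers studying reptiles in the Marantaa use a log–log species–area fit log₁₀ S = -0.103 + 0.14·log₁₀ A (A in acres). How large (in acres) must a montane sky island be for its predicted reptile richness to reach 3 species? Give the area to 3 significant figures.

13900 acres

3 = 0.7889 × A^0.14  ⇒  A^0.14 = 3/0.7889 = 3.803
ln A = ln(3.803) / 0.14 = 1.3358 / 0.14 = 9.5413
A = e^9.5413 ≈ 13923 acres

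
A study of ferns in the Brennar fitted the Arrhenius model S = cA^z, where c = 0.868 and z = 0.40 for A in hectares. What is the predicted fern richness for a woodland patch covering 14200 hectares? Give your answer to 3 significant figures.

S = 0.868 × 14200^0.4
ln S = ln 0.868 + 0.4 × ln 14200 = -0.1416 + 0.4 × 9.5610 = 3.6828
S = e^3.6828 ≈ 39.76

39.8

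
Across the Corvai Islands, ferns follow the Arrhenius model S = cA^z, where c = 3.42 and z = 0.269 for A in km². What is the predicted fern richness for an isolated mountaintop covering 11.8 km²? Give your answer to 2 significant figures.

S = 3.42 × 11.8^0.269
ln S = ln 3.42 + 0.269 × ln 11.8 = 1.2296 + 0.269 × 2.4681 = 1.8936
S = e^1.8936 ≈ 6.643

6.6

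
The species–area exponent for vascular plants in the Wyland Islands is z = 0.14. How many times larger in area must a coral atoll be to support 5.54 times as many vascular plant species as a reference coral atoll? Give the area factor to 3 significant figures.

(A₂/A₁)^0.14 = 5.54, so A₂/A₁ = 5.54^(1/0.14) = 5.54^7.143
ln(A₂/A₁) = ln 5.54 / 0.14 = 1.7120 / 0.14 = 12.2285
A₂/A₁ = e^12.2285 ≈ 204543

205000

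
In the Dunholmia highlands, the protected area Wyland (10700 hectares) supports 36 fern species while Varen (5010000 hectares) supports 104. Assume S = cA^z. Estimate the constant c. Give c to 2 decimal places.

7.26

z = ln(S₂/S₁) / ln(A₂/A₁) = ln(104/36) / ln(5010000/10700) = 1.0609 / 6.1489 = 0.1725
c = S₁ / A₁^z = 36 / 10700^0.1725 = 36 / 4.957 = 7.263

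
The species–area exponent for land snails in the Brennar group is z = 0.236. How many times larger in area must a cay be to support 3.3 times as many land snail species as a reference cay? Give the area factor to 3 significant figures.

157

(A₂/A₁)^0.236 = 3.3, so A₂/A₁ = 3.3^(1/0.236) = 3.3^4.237
ln(A₂/A₁) = ln 3.3 / 0.236 = 1.1939 / 0.236 = 5.0590
A₂/A₁ = e^5.0590 ≈ 157.4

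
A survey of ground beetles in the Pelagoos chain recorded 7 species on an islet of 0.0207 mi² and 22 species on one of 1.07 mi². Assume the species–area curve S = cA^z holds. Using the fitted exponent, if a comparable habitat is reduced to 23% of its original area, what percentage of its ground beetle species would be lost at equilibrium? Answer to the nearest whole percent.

z = ln(22/7) / ln(1.07/0.0207) = 1.1451 / 3.9453 = 0.2903
S_new/S_old = (A_new/A_old)^z = 0.23^0.2903 = exp(0.2903 × -1.4697) = 0.6527
Fraction lost = 1 − 0.6527 = 0.3473

35%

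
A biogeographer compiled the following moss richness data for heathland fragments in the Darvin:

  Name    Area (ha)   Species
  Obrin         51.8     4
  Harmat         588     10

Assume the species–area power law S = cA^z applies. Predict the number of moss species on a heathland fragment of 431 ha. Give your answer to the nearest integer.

z = ln(10/4) / ln(588/51.8) = 0.9163 / 2.4293 = 0.3772
c = 4 / 51.8^0.3772 = 4 / 4.432 = 0.9025
S₃ = 0.9025 × 431^0.3772 = 0.9025 × 9.855 ≈ 8.894

9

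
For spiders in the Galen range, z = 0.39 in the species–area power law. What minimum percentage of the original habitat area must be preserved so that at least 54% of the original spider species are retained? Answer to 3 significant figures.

20.6%

Need (A_new/A_old)^0.39 = 0.54, so A_new/A_old = 0.54^(1/0.39) = 0.54^2.564
ln(A_new/A_old) = ln 0.54 / 0.39 = -0.6162 / 0.39 = -1.5800
A_new/A_old = e^-1.5800 ≈ 0.206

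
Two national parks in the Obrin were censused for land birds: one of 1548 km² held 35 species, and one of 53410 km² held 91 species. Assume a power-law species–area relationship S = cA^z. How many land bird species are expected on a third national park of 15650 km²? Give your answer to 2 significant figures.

65

z = ln(91/35) / ln(53410/1548) = 0.9555 / 3.5410 = 0.2698
c = 35 / 1548^0.2698 = 35 / 7.256 = 4.823
S₃ = 4.823 × 15650^0.2698 = 4.823 × 13.55 ≈ 65.34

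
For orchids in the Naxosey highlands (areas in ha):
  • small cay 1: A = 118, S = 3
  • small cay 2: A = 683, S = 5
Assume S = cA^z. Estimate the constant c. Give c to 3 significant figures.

z = ln(S₂/S₁) / ln(A₂/A₁) = ln(5/3) / ln(683/118) = 0.5108 / 1.7558 = 0.2909
c = S₁ / A₁^z = 3 / 118^0.2909 = 3 / 4.007 = 0.7488

0.749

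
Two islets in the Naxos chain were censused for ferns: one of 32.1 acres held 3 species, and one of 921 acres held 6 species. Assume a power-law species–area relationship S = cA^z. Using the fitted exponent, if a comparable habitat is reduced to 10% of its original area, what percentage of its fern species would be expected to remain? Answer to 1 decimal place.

z = ln(6/3) / ln(921/32.1) = 0.6931 / 3.3566 = 0.2065
S_new/S_old = (A_new/A_old)^z = 0.1^0.2065 = exp(0.2065 × -2.3026) = 0.6216

62.2%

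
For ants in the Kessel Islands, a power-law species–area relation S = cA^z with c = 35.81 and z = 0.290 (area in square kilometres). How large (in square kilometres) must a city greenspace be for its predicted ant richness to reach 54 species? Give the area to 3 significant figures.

4.12 square kilometres

54 = 35.81 × A^0.29  ⇒  A^0.29 = 54/35.81 = 1.508
ln A = ln(1.508) / 0.29 = 0.4108 / 0.29 = 1.4164
A = e^1.4164 ≈ 4.122 square kilometres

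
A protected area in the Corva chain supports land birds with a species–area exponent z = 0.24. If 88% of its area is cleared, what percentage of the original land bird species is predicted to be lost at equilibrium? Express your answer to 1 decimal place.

S_new/S_old = (A_new/A_old)^z = 0.12^0.24
= exp(0.24 × ln 0.12) = exp(0.24 × -2.1203) = exp(-0.5089) ≈ 0.6012
Fraction lost = 1 − 0.6012 = 0.3988

39.9%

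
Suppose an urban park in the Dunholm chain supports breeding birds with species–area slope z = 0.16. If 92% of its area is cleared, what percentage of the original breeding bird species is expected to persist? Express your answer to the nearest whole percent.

S_new/S_old = (A_new/A_old)^z = 0.08^0.16
= exp(0.16 × ln 0.08) = exp(0.16 × -2.5257) = exp(-0.4041) ≈ 0.6676

67%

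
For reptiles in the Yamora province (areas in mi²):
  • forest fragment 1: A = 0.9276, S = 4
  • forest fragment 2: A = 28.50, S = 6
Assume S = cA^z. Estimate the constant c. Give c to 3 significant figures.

4.04

z = ln(S₂/S₁) / ln(A₂/A₁) = ln(6/4) / ln(28.5/0.9276) = 0.4055 / 3.4251 = 0.1184
c = S₁ / A₁^z = 4 / 0.9276^0.1184 = 4 / 0.9911 = 4.036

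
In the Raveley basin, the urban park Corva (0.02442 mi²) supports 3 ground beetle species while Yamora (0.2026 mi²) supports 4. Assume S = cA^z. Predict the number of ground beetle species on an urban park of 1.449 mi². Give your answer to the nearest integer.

z = ln(4/3) / ln(0.2026/0.02442) = 0.2877 / 2.1158 = 0.1360
c = 3 / 0.02442^0.1360 = 3 / 0.6037 = 4.97
S₃ = 4.97 × 1.449^0.1360 = 4.97 × 1.052 ≈ 5.227

5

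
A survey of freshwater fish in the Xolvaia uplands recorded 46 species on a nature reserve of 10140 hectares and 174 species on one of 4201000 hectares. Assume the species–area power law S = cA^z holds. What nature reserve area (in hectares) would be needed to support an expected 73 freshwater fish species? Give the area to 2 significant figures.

z = ln(174/46) / ln(4201000/10140) = 1.3304 / 6.0266 = 0.2208
c = 46 / 10140^0.2208 = 46 / 7.662 = 6.003
A = (73/6.003)^(1/0.2208) ⇒ ln A = ln(12.16)/0.2208 = 11.3162
A = e^11.3162 ≈ 82143 hectares

82000 hectares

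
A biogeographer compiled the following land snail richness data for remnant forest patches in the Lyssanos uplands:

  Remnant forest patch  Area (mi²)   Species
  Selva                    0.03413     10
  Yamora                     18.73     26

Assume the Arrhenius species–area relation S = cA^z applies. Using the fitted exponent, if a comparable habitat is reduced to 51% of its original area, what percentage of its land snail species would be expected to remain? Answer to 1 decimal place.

z = ln(26/10) / ln(18.73/0.03413) = 0.9555 / 6.3077 = 0.1515
S_new/S_old = (A_new/A_old)^z = 0.51^0.1515 = exp(0.1515 × -0.6733) = 0.903

90.3%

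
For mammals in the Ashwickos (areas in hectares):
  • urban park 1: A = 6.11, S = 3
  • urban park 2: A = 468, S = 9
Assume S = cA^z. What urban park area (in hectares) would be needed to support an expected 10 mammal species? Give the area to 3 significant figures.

709 hectares

z = ln(9/3) / ln(468/6.11) = 1.0986 / 4.3385 = 0.2532
c = 3 / 6.11^0.2532 = 3 / 1.581 = 1.897
A = (10/1.897)^(1/0.2532) ⇒ ln A = ln(5.271)/0.2532 = 6.5645
A = e^6.5645 ≈ 709.5 hectares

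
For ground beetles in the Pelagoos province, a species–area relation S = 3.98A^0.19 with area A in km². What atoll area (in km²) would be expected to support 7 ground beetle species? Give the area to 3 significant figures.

19.5 km²

7 = 3.98 × A^0.19  ⇒  A^0.19 = 7/3.98 = 1.759
ln A = ln(1.759) / 0.19 = 0.5646 / 0.19 = 2.9717
A = e^2.9717 ≈ 19.53 km²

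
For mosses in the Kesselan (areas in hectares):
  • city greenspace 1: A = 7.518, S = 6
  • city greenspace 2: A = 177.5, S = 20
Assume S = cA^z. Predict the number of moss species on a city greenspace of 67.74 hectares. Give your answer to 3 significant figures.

13.9

z = ln(20/6) / ln(177.5/7.518) = 1.2040 / 3.1617 = 0.3808
c = 6 / 7.518^0.3808 = 6 / 2.156 = 2.783
S₃ = 2.783 × 67.74^0.3808 = 2.783 × 4.98 ≈ 13.86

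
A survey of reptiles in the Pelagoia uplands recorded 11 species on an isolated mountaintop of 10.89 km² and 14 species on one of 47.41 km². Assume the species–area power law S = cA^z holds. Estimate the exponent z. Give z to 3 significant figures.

0.164

Taking logs: ln S = ln c + z ln A, so z = (ln S₂ − ln S₁)/(ln A₂ − ln A₁).
z = ln(14/11) / ln(47.41/10.89) = ln(1.273) / ln(4.354) = 0.2412 / 1.4710 = 0.1639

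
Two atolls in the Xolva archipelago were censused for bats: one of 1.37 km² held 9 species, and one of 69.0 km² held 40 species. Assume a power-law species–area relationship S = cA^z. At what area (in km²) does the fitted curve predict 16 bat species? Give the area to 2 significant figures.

z = ln(40/9) / ln(69/1.37) = 1.4917 / 3.9193 = 0.3806
c = 9 / 1.37^0.3806 = 9 / 1.127 = 7.984
A = (16/7.984)^(1/0.3806) ⇒ ln A = ln(2.004)/0.3806 = 1.8266
A = e^1.8266 ≈ 6.213 km²

6.2 km²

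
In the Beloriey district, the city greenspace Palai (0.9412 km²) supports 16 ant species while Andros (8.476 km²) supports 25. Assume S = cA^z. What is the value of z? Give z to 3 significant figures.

Taking logs: ln S = ln c + z ln A, so z = (ln S₂ − ln S₁)/(ln A₂ − ln A₁).
z = ln(25/16) / ln(8.476/0.9412) = ln(1.562) / ln(9.006) = 0.4463 / 2.1978 = 0.2031

0.203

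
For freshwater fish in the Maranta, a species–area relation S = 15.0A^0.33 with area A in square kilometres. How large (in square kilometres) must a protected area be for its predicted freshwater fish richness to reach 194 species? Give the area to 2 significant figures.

2300 square kilometres

194 = 15 × A^0.33  ⇒  A^0.33 = 194/15 = 12.93
ln A = ln(12.93) / 0.33 = 2.5598 / 0.33 = 7.7570
A = e^7.7570 ≈ 2338 square kilometres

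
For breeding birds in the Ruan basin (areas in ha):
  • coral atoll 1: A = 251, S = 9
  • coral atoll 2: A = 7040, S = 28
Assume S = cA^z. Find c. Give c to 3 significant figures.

z = ln(S₂/S₁) / ln(A₂/A₁) = ln(28/9) / ln(7040/251) = 1.1350 / 3.3339 = 0.3404
c = S₁ / A₁^z = 9 / 251^0.3404 = 9 / 6.56 = 1.372

1.37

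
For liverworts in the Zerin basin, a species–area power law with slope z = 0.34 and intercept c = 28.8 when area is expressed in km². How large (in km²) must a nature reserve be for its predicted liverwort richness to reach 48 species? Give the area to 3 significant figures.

4.49 km²

48 = 28.8 × A^0.34  ⇒  A^0.34 = 48/28.8 = 1.667
ln A = ln(1.667) / 0.34 = 0.5108 / 0.34 = 1.5024
A = e^1.5024 ≈ 4.493 km²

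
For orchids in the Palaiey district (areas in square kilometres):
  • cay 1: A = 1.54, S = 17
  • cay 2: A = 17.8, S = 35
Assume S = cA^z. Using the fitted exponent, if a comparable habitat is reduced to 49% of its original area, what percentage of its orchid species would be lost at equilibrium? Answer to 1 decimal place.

z = ln(35/17) / ln(17.8/1.54) = 0.7221 / 2.4474 = 0.2951
S_new/S_old = (A_new/A_old)^z = 0.49^0.2951 = exp(0.2951 × -0.7133) = 0.8102
Fraction lost = 1 − 0.8102 = 0.1898

19.0%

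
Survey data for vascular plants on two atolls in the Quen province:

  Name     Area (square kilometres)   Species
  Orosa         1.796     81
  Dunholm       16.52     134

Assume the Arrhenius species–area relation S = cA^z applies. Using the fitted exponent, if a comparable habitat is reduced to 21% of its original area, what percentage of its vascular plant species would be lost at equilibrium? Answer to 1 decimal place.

z = ln(134/81) / ln(16.52/1.796) = 0.5034 / 2.2190 = 0.2269
S_new/S_old = (A_new/A_old)^z = 0.21^0.2269 = exp(0.2269 × -1.5606) = 0.7018
Fraction lost = 1 − 0.7018 = 0.2982

29.8%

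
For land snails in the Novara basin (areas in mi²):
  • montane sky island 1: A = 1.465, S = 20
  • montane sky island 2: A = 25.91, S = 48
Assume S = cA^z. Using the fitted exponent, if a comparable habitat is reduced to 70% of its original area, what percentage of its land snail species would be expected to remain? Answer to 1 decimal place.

z = ln(48/20) / ln(25.91/1.465) = 0.8755 / 2.8728 = 0.3047
S_new/S_old = (A_new/A_old)^z = 0.7^0.3047 = exp(0.3047 × -0.3567) = 0.897

89.7%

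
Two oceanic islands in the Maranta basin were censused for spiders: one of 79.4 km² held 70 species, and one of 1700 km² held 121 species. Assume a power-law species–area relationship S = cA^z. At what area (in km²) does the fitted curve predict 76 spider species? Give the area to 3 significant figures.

126 km²

z = ln(121/70) / ln(1700/79.4) = 0.5473 / 3.0639 = 0.1786
c = 70 / 79.4^0.1786 = 70 / 2.185 = 32.04
A = (76/32.04)^(1/0.1786) ⇒ ln A = ln(2.372)/0.1786 = 4.8349
A = e^4.8349 ≈ 125.8 km²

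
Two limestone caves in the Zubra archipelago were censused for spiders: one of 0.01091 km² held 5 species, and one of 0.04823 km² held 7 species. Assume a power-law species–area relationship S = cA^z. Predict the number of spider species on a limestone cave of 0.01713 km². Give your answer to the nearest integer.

z = ln(7/5) / ln(0.04823/0.01091) = 0.3365 / 1.4863 = 0.2264
c = 5 / 0.01091^0.2264 = 5 / 0.3596 = 13.91
S₃ = 13.91 × 0.01713^0.2264 = 13.91 × 0.3982 ≈ 5.538

6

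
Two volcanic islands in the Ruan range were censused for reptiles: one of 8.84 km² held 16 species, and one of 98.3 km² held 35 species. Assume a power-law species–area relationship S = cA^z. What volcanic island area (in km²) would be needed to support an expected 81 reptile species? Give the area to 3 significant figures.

z = ln(35/16) / ln(98.3/8.84) = 0.7828 / 2.4087 = 0.3250
c = 16 / 8.84^0.3250 = 16 / 2.03 = 7.881
A = (81/7.881)^(1/0.3250) ⇒ ln A = ln(10.28)/0.3250 = 7.1701
A = e^7.1701 ≈ 1300 km²

1300 km²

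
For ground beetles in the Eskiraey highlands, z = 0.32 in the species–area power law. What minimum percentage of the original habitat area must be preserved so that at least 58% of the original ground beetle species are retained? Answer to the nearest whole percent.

Need (A_new/A_old)^0.32 = 0.58, so A_new/A_old = 0.58^(1/0.32) = 0.58^3.125
ln(A_new/A_old) = ln 0.58 / 0.32 = -0.5447 / 0.32 = -1.7023
A_new/A_old = e^-1.7023 ≈ 0.1823

18%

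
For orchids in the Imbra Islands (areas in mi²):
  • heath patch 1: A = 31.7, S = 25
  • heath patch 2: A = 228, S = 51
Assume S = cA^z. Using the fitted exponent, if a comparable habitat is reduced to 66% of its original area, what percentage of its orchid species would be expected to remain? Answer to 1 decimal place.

z = ln(51/25) / ln(228/31.7) = 0.7129 / 1.9730 = 0.3613
S_new/S_old = (A_new/A_old)^z = 0.66^0.3613 = exp(0.3613 × -0.4155) = 0.8606

86.1%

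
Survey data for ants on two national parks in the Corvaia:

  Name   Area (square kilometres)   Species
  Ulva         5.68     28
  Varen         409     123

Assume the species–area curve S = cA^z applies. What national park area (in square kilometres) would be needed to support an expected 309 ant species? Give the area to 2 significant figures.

5900 square kilometres

z = ln(123/28) / ln(409/5.68) = 1.4800 / 4.2768 = 0.3461
c = 28 / 5.68^0.3461 = 28 / 1.824 = 15.35
A = (309/15.35)^(1/0.3461) ⇒ ln A = ln(20.13)/0.3461 = 8.6756
A = e^8.6756 ≈ 5858 square kilometres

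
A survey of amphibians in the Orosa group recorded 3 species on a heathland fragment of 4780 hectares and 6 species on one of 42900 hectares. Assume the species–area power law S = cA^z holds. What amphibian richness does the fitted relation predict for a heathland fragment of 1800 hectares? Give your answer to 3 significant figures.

2.20

z = ln(6/3) / ln(42900/4780) = 0.6931 / 2.1944 = 0.3159
c = 3 / 4780^0.3159 = 3 / 14.53 = 0.2065
S₃ = 0.2065 × 1800^0.3159 = 0.2065 × 10.67 ≈ 2.204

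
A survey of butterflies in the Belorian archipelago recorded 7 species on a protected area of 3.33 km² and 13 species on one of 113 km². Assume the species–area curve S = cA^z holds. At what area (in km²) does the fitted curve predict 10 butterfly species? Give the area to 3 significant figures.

z = ln(13/7) / ln(113/3.33) = 0.6190 / 3.5244 = 0.1756
c = 7 / 3.33^0.1756 = 7 / 1.235 = 5.667
A = (10/5.667)^(1/0.1756) ⇒ ln A = ln(1.765)/0.1756 = 3.2337
A = e^3.2337 ≈ 25.37 km²

25.4 km²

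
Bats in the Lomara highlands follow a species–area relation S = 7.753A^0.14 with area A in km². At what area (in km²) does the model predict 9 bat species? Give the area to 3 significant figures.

2.90 km²

9 = 7.753 × A^0.14  ⇒  A^0.14 = 9/7.753 = 1.161
ln A = ln(1.161) / 0.14 = 0.1491 / 0.14 = 1.0653
A = e^1.0653 ≈ 2.902 km²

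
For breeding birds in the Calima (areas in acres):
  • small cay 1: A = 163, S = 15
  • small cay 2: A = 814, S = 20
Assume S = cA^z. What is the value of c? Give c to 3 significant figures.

z = ln(S₂/S₁) / ln(A₂/A₁) = ln(20/15) / ln(814/163) = 0.2877 / 1.6082 = 0.1789
c = S₁ / A₁^z = 15 / 163^0.1789 = 15 / 2.487 = 6.031

6.03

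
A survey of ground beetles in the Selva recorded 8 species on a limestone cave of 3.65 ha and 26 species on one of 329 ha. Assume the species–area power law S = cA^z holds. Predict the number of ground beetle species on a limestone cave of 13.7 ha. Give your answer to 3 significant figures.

z = ln(26/8) / ln(329/3.65) = 1.1787 / 4.5013 = 0.2618
c = 8 / 3.65^0.2618 = 8 / 1.404 = 5.7
S₃ = 5.7 × 13.7^0.2618 = 5.7 × 1.984 ≈ 11.31

11.3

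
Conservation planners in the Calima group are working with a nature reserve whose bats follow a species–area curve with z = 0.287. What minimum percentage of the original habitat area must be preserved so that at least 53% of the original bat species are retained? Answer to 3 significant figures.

Need (A_new/A_old)^0.287 = 0.53, so A_new/A_old = 0.53^(1/0.287) = 0.53^3.484
ln(A_new/A_old) = ln 0.53 / 0.287 = -0.6349 / 0.287 = -2.2121
A_new/A_old = e^-2.2121 ≈ 0.1095

10.9%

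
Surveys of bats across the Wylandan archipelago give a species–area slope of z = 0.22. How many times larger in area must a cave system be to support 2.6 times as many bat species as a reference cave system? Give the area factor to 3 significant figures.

77.0

(A₂/A₁)^0.22 = 2.6, so A₂/A₁ = 2.6^(1/0.22) = 2.6^4.545
ln(A₂/A₁) = ln 2.6 / 0.22 = 0.9555 / 0.22 = 4.3432
A₂/A₁ = e^4.3432 ≈ 76.96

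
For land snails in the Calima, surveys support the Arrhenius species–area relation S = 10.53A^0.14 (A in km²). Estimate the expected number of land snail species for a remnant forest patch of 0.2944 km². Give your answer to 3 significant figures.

S = 10.53 × 0.2944^0.14 = 10.53 × 0.8427 ≈ 8.873

8.87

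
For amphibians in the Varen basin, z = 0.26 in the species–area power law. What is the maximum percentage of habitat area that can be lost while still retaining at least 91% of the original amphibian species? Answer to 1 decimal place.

30.4%

Need (A_new/A_old)^0.26 = 0.91, so A_new/A_old = 0.91^(1/0.26) = 0.91^3.846
ln(A_new/A_old) = ln 0.91 / 0.26 = -0.0943 / 0.26 = -0.3627
A_new/A_old = e^-0.3627 ≈ 0.6958
Fraction that can be lost = 1 − 0.6958 = 0.3042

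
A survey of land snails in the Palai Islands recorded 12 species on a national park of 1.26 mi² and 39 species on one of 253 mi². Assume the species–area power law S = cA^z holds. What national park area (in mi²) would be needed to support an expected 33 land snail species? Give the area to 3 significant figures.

z = ln(39/12) / ln(253/1.26) = 1.1787 / 5.3023 = 0.2223
c = 12 / 1.26^0.2223 = 12 / 1.053 = 11.4
A = (33/11.4)^(1/0.2223) ⇒ ln A = ln(2.895)/0.2223 = 4.7819
A = e^4.7819 ≈ 119.3 mi²

119 mi²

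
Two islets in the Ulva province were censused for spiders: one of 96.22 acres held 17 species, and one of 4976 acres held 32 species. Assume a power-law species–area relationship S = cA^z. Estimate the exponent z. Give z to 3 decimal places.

Taking logs: ln S = ln c + z ln A, so z = (ln S₂ − ln S₁)/(ln A₂ − ln A₁).
z = ln(32/17) / ln(4976/96.22) = ln(1.882) / ln(51.71) = 0.6325 / 3.9457 = 0.1603

0.160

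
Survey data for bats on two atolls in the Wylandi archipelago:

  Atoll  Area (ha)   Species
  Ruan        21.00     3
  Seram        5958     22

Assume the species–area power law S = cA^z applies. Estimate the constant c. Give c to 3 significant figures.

1.02

z = ln(S₂/S₁) / ln(A₂/A₁) = ln(22/3) / ln(5958/21) = 1.9924 / 5.6480 = 0.3528
c = S₁ / A₁^z = 3 / 21^0.3528 = 3 / 2.927 = 1.025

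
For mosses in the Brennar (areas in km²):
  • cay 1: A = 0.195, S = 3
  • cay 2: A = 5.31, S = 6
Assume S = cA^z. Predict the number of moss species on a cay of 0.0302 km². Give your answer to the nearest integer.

z = ln(6/3) / ln(5.31/0.195) = 0.6931 / 3.3043 = 0.2098
c = 3 / 0.195^0.2098 = 3 / 0.7097 = 4.227
S₃ = 4.227 × 0.0302^0.2098 = 4.227 × 0.4799 ≈ 2.029

2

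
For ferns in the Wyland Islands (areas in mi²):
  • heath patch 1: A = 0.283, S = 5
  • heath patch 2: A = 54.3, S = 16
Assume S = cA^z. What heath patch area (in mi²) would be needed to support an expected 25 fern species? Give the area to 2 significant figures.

410 mi²

z = ln(16/5) / ln(54.3/0.283) = 1.1632 / 5.2568 = 0.2213
c = 5 / 0.283^0.2213 = 5 / 0.7563 = 6.611
A = (25/6.611)^(1/0.2213) ⇒ ln A = ln(3.782)/0.2213 = 6.0115
A = e^6.0115 ≈ 408.1 mi²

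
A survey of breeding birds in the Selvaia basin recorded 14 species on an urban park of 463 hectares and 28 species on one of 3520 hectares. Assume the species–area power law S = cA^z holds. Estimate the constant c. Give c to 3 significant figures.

z = ln(S₂/S₁) / ln(A₂/A₁) = ln(28/14) / ln(3520/463) = 0.6931 / 2.0285 = 0.3417
c = S₁ / A₁^z = 14 / 463^0.3417 = 14 / 8.144 = 1.719

1.72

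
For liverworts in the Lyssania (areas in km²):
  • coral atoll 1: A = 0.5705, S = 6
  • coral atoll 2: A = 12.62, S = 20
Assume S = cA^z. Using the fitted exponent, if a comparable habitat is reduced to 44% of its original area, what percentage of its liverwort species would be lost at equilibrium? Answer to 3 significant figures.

27.3%

z = ln(20/6) / ln(12.62/0.5705) = 1.2040 / 3.0965 = 0.3888
S_new/S_old = (A_new/A_old)^z = 0.44^0.3888 = exp(0.3888 × -0.8210) = 0.7267
Fraction lost = 1 − 0.7267 = 0.2733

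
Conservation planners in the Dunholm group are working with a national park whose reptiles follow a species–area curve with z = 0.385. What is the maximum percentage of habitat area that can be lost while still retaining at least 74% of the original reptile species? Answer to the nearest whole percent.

Need (A_new/A_old)^0.385 = 0.74, so A_new/A_old = 0.74^(1/0.385) = 0.74^2.597
ln(A_new/A_old) = ln 0.74 / 0.385 = -0.3011 / 0.385 = -0.7821
A_new/A_old = e^-0.7821 ≈ 0.4574
Fraction that can be lost = 1 − 0.4574 = 0.5426

54%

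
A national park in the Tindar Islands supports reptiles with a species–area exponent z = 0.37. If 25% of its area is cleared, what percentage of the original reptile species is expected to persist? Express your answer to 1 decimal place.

S_new/S_old = (A_new/A_old)^z = 0.75^0.37
= exp(0.37 × ln 0.75) = exp(0.37 × -0.2877) = exp(-0.1064) ≈ 0.899

89.9%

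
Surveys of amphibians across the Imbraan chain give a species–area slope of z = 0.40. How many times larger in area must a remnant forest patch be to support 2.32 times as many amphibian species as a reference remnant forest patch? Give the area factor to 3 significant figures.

8.20

(A₂/A₁)^0.4 = 2.32, so A₂/A₁ = 2.32^(1/0.4) = 2.32^2.5
ln(A₂/A₁) = ln 2.32 / 0.4 = 0.8416 / 0.4 = 2.1039
A₂/A₁ = e^2.1039 ≈ 8.198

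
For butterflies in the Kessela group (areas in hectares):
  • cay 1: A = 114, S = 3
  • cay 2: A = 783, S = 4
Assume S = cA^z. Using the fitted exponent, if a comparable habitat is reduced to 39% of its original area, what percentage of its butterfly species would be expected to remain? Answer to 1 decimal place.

86.9%

z = ln(4/3) / ln(783/114) = 0.2877 / 1.9269 = 0.1493
S_new/S_old = (A_new/A_old)^z = 0.39^0.1493 = exp(0.1493 × -0.9416) = 0.8689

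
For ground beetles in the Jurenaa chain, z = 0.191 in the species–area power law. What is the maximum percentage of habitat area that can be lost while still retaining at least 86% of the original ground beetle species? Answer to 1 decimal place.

Need (A_new/A_old)^0.191 = 0.86, so A_new/A_old = 0.86^(1/0.191) = 0.86^5.236
ln(A_new/A_old) = ln 0.86 / 0.191 = -0.1508 / 0.191 = -0.7896
A_new/A_old = e^-0.7896 ≈ 0.454
Fraction that can be lost = 1 − 0.454 = 0.546

54.6%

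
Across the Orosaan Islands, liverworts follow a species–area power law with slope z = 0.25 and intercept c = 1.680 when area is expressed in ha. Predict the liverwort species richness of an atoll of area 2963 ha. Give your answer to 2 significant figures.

12

S = 1.68 × 2963^0.25
ln S = ln 1.68 + 0.25 × ln 2963 = 0.5188 + 0.25 × 7.9940 = 2.5173
S = e^2.5173 ≈ 12.39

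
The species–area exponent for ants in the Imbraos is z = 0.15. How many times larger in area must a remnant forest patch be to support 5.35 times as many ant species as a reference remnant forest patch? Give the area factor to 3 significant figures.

(A₂/A₁)^0.15 = 5.35, so A₂/A₁ = 5.35^(1/0.15) = 5.35^6.667
ln(A₂/A₁) = ln 5.35 / 0.15 = 1.6771 / 0.15 = 11.1806
A₂/A₁ = e^11.1806 ≈ 71729

71700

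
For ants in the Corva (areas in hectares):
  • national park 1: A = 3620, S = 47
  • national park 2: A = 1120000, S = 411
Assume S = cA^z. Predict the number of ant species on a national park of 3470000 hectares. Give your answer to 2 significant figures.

z = ln(411/47) / ln(1120000/3620) = 2.1684 / 5.7346 = 0.3781
c = 47 / 3620^0.3781 = 47 / 22.16 = 2.12
S₃ = 2.12 × 3470000^0.3781 = 2.12 × 297.2 ≈ 630.3

630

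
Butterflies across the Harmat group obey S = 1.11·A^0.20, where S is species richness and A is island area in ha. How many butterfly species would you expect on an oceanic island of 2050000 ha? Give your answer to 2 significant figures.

20

S = 1.11 × 2050000^0.2
ln S = ln 1.11 + 0.2 × ln 2050000 = 0.1044 + 0.2 × 14.5334 = 3.0110
S = e^3.0110 ≈ 20.31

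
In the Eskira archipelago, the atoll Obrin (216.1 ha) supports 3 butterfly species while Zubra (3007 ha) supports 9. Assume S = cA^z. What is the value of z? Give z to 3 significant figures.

0.417

Taking logs: ln S = ln c + z ln A, so z = (ln S₂ − ln S₁)/(ln A₂ − ln A₁).
z = ln(9/3) / ln(3007/216.1) = ln(3) / ln(13.91) = 1.0986 / 2.6330 = 0.4173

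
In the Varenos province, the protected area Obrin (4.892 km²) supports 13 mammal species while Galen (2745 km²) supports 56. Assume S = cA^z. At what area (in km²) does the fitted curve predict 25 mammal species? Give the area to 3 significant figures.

83.3 km²

z = ln(56/13) / ln(2745/4.892) = 1.4604 / 6.3299 = 0.2307
c = 13 / 4.892^0.2307 = 13 / 1.442 = 9.013
A = (25/9.013)^(1/0.2307) ⇒ ln A = ln(2.774)/0.2307 = 4.4220
A = e^4.4220 ≈ 83.26 km²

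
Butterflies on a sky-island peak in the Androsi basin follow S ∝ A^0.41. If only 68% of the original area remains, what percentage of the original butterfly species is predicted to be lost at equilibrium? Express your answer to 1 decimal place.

14.6%

S_new/S_old = (A_new/A_old)^z = 0.68^0.41
= exp(0.41 × ln 0.68) = exp(0.41 × -0.3857) = exp(-0.1581) ≈ 0.8537
Fraction lost = 1 − 0.8537 = 0.1463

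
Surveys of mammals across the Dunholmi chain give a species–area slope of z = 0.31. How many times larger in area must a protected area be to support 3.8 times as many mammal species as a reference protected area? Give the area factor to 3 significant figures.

(A₂/A₁)^0.31 = 3.8, so A₂/A₁ = 3.8^(1/0.31) = 3.8^3.226
ln(A₂/A₁) = ln 3.8 / 0.31 = 1.3350 / 0.31 = 4.3065
A₂/A₁ = e^4.3065 ≈ 74.18

74.2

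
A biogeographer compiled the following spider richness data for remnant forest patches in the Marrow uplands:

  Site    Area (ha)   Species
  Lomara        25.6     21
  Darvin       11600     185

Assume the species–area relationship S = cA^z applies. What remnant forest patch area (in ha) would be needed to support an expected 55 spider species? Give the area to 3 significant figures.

z = ln(185/21) / ln(11600/25.6) = 2.1758 / 6.1162 = 0.3558
c = 21 / 25.6^0.3558 = 21 / 3.169 = 6.626
A = (55/6.626)^(1/0.3558) ⇒ ln A = ln(8.301)/0.3558 = 5.9490
A = e^5.9490 ≈ 383.4 ha

383 ha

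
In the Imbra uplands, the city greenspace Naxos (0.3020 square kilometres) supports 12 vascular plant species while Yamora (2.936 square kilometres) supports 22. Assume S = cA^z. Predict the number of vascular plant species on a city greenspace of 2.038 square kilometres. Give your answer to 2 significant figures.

20

z = ln(22/12) / ln(2.936/0.302) = 0.6061 / 2.2744 = 0.2665
c = 12 / 0.302^0.2665 = 12 / 0.7268 = 16.51
S₃ = 16.51 × 2.038^0.2665 = 16.51 × 1.209 ≈ 19.96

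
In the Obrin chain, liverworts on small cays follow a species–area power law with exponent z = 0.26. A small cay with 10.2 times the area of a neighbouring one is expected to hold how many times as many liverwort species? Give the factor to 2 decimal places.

S₂/S₁ = (A₂/A₁)^z = 10.2^0.26
ln(S₂/S₁) = 0.26 × ln 10.2 = 0.26 × 2.3224 = 0.6038
S₂/S₁ = e^0.6038 ≈ 1.829

1.83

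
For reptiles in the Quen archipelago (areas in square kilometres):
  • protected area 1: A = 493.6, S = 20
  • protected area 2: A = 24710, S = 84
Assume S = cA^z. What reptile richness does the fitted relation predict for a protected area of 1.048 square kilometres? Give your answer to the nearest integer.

2

z = ln(84/20) / ln(24710/493.6) = 1.4351 / 3.9132 = 0.3667
c = 20 / 493.6^0.3667 = 20 / 9.721 = 2.057
S₃ = 2.057 × 1.048^0.3667 = 2.057 × 1.017 ≈ 2.093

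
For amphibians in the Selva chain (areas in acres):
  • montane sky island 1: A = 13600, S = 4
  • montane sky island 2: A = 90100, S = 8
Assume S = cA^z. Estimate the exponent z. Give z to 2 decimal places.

0.37

Taking logs: ln S = ln c + z ln A, so z = (ln S₂ − ln S₁)/(ln A₂ − ln A₁).
z = ln(8/4) / ln(90100/13600) = ln(2) / ln(6.625) = 0.6931 / 1.8909 = 0.3666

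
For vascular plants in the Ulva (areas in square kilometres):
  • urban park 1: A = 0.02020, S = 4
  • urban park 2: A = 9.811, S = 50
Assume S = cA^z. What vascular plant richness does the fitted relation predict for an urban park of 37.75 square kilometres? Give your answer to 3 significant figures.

z = ln(50/4) / ln(9.811/0.0202) = 2.5257 / 6.1856 = 0.4083
c = 4 / 0.0202^0.4083 = 4 / 0.2033 = 19.68
S₃ = 19.68 × 37.75^0.4083 = 19.68 × 4.404 ≈ 86.68

86.7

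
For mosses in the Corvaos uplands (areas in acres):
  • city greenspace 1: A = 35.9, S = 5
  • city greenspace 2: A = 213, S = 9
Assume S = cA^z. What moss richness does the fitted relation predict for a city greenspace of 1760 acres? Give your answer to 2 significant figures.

18

z = ln(9/5) / ln(213/35.9) = 0.5878 / 1.7806 = 0.3301
c = 5 / 35.9^0.3301 = 5 / 3.261 = 1.533
S₃ = 1.533 × 1760^0.3301 = 1.533 × 11.79 ≈ 18.07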